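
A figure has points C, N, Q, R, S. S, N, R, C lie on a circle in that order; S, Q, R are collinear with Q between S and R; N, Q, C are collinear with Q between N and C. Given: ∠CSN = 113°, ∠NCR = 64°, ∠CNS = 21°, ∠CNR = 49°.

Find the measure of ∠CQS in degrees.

1. ∠NCS = 46°  [△SNC]
2. ∠CSR = 49°  [same arc RC]
3. ∠CQS = 85°  [△SQC]

∠CQS = 85°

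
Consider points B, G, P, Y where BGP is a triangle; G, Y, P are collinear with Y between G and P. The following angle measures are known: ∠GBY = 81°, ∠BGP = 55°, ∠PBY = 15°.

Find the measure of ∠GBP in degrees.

1. ∠BGY = 55°  [Y on ray GP]
2. ∠BYG = 44°  [△BGY]
3. ∠BYP = 136°  [linear pair at Y on GP]
4. ∠BPY = 29°  [△BYP]
5. ∠BPG = 29°  [Y on ray PG]
6. ∠GBP = 96°  [△BGP]

∠GBP = 96°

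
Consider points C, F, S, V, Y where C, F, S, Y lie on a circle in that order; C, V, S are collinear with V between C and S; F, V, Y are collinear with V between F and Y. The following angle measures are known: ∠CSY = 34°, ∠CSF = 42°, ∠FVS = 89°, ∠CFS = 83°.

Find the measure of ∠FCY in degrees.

1. ∠CFY = 34°  [same arc CY]
2. ∠CYF = 42°  [same arc CF]
3. ∠FCY = 104°  [△CFY]

∠FCY = 104°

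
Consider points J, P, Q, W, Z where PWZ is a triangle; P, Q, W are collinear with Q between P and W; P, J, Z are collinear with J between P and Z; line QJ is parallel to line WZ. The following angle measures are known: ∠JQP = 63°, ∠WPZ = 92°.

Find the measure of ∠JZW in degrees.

∠JZW = 25°

1. ∠PWZ = 63°  [QJ∥WZ, corresponding at Q]
2. ∠PZW = 25°  [△PWZ]
3. ∠JZW = 25°  [J on ray ZP]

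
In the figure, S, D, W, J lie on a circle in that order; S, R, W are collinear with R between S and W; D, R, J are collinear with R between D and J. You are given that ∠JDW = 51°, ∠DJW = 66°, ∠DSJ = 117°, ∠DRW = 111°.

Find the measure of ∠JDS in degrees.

∠JDS = 45°

1. ∠DSW = 66°  [same arc DW]
2. ∠DRS = 69°  [linear pair at R on SW]
3. ∠JDS = 45°  [△SRD]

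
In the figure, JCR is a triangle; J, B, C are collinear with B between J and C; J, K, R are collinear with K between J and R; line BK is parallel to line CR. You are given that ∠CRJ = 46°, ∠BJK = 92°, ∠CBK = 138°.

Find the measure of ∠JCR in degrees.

1. ∠BKJ = 46°  [BK∥CR, corresponding at K]
2. ∠JBK = 42°  [△JBK]
3. ∠JCR = 42°  [BK∥CR, corresponding at B]

∠JCR = 42°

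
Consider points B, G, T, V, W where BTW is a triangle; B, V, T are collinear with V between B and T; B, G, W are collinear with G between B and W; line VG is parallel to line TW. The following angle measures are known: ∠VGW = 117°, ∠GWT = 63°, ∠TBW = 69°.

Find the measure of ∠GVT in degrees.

∠GVT = 132°

1. ∠BGV = 63°  [linear pair at G on BW]
2. ∠GBV = 69°  [V on BT, G on BW]
3. ∠BVG = 48°  [△BVG]
4. ∠GVT = 132°  [linear pair at V on BT]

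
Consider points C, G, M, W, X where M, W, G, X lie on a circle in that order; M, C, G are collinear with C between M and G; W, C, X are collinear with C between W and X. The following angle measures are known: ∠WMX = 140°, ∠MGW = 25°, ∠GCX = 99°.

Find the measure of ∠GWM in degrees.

∠GWM = 89°

1. ∠MXW = 25°  [same arc MW]
2. ∠MCW = 99°  [vertical angles at C]
3. ∠MWX = 15°  [△MWX]
4. ∠GMW = 66°  [△MCW]
5. ∠GWM = 89°  [△MWG]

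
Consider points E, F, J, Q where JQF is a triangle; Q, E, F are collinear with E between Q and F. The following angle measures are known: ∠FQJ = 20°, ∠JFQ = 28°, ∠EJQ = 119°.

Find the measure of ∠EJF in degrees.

1. ∠EQJ = 20°  [E on ray QF]
2. ∠EFJ = 28°  [E on ray FQ]
3. ∠JEQ = 41°  [△JQE]
4. ∠FEJ = 139°  [linear pair at E on QF]
5. ∠EJF = 13°  [△JEF]

∠EJF = 13°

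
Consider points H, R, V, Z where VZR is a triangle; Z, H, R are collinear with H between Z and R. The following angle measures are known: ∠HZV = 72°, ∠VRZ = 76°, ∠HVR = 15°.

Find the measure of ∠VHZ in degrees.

∠VHZ = 91°

1. ∠HRV = 76°  [H on ray RZ]
2. ∠RHV = 89°  [△VHR]
3. ∠VHZ = 91°  [linear pair at H on ZR]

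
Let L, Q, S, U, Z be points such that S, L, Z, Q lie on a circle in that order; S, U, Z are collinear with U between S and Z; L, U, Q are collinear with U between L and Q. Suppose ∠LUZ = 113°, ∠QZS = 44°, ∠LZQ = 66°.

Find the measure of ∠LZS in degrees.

1. ∠QLS = 44°  [same arc SQ]
2. ∠LSQ = 114°  [cyclic SLZQ, opposite ∠S+∠Z]
3. ∠LQS = 22°  [△SLQ]
4. ∠LZS = 22°  [same arc SL]

∠LZS = 22°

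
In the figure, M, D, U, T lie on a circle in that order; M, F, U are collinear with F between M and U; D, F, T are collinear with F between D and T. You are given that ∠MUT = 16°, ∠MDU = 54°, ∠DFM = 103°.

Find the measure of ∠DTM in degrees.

1. ∠MTU = 126°  [cyclic MDUT, opposite ∠D+∠T]
2. ∠TFU = 103°  [vertical angles at F]
3. ∠TMU = 38°  [△MUT]
4. ∠MFT = 77°  [linear pair at F on MU]
5. ∠DTM = 65°  [△MFT]

∠DTM = 65°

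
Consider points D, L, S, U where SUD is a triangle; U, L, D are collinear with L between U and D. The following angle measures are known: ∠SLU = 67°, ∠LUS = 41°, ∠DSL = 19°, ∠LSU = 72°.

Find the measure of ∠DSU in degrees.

1. ∠DLS = 113°  [linear pair at L on UD]
2. ∠DUS = 41°  [L on ray UD]
3. ∠LDS = 48°  [△SLD]
4. ∠SDU = 48°  [L on ray DU]
5. ∠DSU = 91°  [△SUD]

∠DSU = 91°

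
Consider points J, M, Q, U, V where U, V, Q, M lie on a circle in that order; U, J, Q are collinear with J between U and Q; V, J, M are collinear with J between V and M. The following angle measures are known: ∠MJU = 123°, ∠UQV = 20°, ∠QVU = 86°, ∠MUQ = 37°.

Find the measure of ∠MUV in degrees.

∠MUV = 111°

1. ∠QJV = 123°  [vertical angles at J]
2. ∠UMV = 20°  [△UJM]
3. ∠QUV = 74°  [△UVQ]
4. ∠UJV = 57°  [linear pair at J on UQ]
5. ∠MVU = 49°  [△UJV]
6. ∠MUV = 111°  [△UVM]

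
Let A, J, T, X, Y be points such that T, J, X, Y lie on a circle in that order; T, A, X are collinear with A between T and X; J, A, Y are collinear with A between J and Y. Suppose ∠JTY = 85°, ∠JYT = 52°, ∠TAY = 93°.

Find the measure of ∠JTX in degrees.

1. ∠TJY = 43°  [△TJY]
2. ∠JAX = 93°  [vertical angles at A]
3. ∠JAT = 87°  [linear pair at A on TX]
4. ∠JTX = 50°  [△TAJ]

∠JTX = 50°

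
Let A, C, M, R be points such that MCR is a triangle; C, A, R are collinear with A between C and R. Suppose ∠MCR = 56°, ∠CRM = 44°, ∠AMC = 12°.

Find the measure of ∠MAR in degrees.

1. ∠ACM = 56°  [A on ray CR]
2. ∠CAM = 112°  [△MCA]
3. ∠MAR = 68°  [linear pair at A on CR]

∠MAR = 68°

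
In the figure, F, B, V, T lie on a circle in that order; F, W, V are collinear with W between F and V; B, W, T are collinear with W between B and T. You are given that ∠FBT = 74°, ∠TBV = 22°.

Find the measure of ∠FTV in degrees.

∠FTV = 84°

1. ∠FVT = 74°  [same arc FT]
2. ∠TFV = 22°  [same arc VT]
3. ∠FTV = 84°  [△FVT]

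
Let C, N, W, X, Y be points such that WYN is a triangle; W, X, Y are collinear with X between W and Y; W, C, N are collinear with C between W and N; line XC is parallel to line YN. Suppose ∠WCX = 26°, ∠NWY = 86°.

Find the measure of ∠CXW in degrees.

∠CXW = 68°

1. ∠WNY = 26°  [XC∥YN, corresponding at C]
2. ∠NYW = 68°  [△WYN]
3. ∠CXW = 68°  [XC∥YN, corresponding at X]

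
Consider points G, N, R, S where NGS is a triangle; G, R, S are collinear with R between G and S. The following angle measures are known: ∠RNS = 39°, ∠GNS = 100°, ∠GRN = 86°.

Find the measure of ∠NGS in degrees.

∠NGS = 33°

1. ∠NRS = 94°  [linear pair at R on GS]
2. ∠NSR = 47°  [△NRS]
3. ∠GSN = 47°  [R on ray SG]
4. ∠NGS = 33°  [△NGS]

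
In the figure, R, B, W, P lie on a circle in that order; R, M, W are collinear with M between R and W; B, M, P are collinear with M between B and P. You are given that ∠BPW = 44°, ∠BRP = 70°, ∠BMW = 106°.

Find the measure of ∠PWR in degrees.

∠PWR = 62°

1. ∠BRW = 44°  [same arc BW]
2. ∠BMR = 74°  [linear pair at M on RW]
3. ∠PBR = 62°  [△RMB]
4. ∠PWR = 62°  [same arc RP]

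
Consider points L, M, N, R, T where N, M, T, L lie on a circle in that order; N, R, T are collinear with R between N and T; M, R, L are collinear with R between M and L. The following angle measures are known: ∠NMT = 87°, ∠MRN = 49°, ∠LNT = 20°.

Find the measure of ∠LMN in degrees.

∠LMN = 67°

1. ∠NLT = 93°  [cyclic NMTL, opposite ∠M+∠L]
2. ∠LTN = 67°  [△NTL]
3. ∠LMN = 67°  [same arc NL]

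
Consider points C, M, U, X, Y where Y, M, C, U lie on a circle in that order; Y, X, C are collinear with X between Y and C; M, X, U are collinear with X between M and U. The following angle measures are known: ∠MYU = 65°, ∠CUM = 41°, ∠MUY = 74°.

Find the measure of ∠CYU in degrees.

∠CYU = 24°

1. ∠MCU = 115°  [cyclic YMCU, opposite ∠Y+∠C]
2. ∠CMU = 24°  [△MCU]
3. ∠CYU = 24°  [same arc CU]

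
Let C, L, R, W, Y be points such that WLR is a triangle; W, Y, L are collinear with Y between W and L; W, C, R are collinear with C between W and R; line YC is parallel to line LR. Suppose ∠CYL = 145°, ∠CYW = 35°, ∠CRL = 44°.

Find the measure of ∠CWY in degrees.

∠CWY = 101°

1. ∠RLW = 35°  [YC∥LR, corresponding at Y]
2. ∠LRW = 44°  [C on ray RW]
3. ∠LWR = 101°  [△WLR]
4. ∠CWY = 101°  [Y on WL, C on WR]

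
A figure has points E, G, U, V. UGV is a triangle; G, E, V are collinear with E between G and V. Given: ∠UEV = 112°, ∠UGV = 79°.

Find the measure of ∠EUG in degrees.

∠EUG = 33°

1. ∠GEU = 68°  [linear pair at E on GV]
2. ∠EGU = 79°  [E on ray GV]
3. ∠EUG = 33°  [△UGE]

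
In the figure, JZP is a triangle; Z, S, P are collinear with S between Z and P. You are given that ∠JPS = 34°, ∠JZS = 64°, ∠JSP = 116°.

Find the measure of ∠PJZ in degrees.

∠PJZ = 82°

1. ∠JPZ = 34°  [S on ray PZ]
2. ∠JZP = 64°  [S on ray ZP]
3. ∠PJZ = 82°  [△JZP]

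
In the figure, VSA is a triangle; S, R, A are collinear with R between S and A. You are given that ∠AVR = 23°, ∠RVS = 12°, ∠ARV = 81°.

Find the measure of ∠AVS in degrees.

1. ∠RAV = 76°  [△VRA]
2. ∠SRV = 99°  [linear pair at R on SA]
3. ∠SAV = 76°  [R on ray AS]
4. ∠RSV = 69°  [△VSR]
5. ∠ASV = 69°  [R on ray SA]
6. ∠AVS = 35°  [△VSA]

∠AVS = 35°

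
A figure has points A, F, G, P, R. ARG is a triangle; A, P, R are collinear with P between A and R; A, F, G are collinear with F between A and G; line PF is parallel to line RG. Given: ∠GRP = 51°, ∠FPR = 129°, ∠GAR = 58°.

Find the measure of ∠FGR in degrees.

1. ∠ARG = 51°  [P on ray RA]
2. ∠AGR = 71°  [△ARG]
3. ∠FGR = 71°  [F on ray GA]

∠FGR = 71°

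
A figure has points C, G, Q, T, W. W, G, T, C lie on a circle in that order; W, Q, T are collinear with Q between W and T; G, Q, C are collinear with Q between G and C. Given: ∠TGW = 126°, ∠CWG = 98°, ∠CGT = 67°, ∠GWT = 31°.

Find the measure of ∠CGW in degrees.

∠CGW = 59°

1. ∠TCW = 54°  [cyclic WGTC, opposite ∠G+∠C]
2. ∠CWT = 67°  [same arc TC]
3. ∠CTW = 59°  [△WTC]
4. ∠CGW = 59°  [same arc WC]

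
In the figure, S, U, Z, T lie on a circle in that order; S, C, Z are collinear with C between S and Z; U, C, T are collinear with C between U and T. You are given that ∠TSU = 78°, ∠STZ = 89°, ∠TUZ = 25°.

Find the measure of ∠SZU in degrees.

∠SZU = 36°

1. ∠TZU = 102°  [cyclic SUZT, opposite ∠S+∠Z]
2. ∠SUZ = 91°  [cyclic SUZT, opposite ∠U+∠T]
3. ∠UTZ = 53°  [△UZT]
4. ∠USZ = 53°  [same arc UZ]
5. ∠SZU = 36°  [△SUZ]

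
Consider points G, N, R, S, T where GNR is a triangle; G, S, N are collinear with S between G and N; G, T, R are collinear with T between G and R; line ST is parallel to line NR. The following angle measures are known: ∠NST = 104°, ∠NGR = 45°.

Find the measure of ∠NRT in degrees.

1. ∠GST = 76°  [linear pair at S on GN]
2. ∠SGT = 45°  [S on GN, T on GR]
3. ∠GTS = 59°  [△GST]
4. ∠RTS = 121°  [linear pair at T on GR]
5. ∠NRT = 59°  [ST∥NR, co-interior at R–T]

∠NRT = 59°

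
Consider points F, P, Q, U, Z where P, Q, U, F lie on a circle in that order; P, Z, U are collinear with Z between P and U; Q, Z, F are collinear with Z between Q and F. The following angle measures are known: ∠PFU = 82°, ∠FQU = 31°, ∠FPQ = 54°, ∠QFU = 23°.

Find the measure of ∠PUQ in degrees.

1. ∠PQU = 98°  [cyclic PQUF, opposite ∠Q+∠F]
2. ∠QPU = 23°  [same arc QU]
3. ∠PUQ = 59°  [△PQU]

∠PUQ = 59°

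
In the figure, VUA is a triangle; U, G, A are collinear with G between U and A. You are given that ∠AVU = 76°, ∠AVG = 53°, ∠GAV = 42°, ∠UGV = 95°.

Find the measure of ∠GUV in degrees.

∠GUV = 62°

1. ∠UAV = 42°  [G on ray AU]
2. ∠AUV = 62°  [△VUA]
3. ∠GUV = 62°  [G on ray UA]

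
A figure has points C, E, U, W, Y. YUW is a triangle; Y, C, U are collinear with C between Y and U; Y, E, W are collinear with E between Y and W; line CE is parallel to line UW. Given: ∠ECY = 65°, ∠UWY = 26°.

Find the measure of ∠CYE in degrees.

∠CYE = 89°

1. ∠WUY = 65°  [CE∥UW, corresponding at C]
2. ∠UYW = 89°  [△YUW]
3. ∠CYE = 89°  [C on YU, E on YW]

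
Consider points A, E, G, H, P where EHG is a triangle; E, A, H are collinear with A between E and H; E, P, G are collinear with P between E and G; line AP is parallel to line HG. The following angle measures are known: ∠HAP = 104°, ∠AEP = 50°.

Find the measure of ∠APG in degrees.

∠APG = 126°

1. ∠EAP = 76°  [linear pair at A on EH]
2. ∠APE = 54°  [△EAP]
3. ∠APG = 126°  [linear pair at P on EG]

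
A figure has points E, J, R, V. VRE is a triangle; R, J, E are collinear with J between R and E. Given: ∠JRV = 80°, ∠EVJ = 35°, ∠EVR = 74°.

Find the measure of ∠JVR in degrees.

∠JVR = 39°

1. ∠ERV = 80°  [J on ray RE]
2. ∠REV = 26°  [△VRE]
3. ∠JEV = 26°  [J on ray ER]
4. ∠EJV = 119°  [△VJE]
5. ∠RJV = 61°  [linear pair at J on RE]
6. ∠JVR = 39°  [△VRJ]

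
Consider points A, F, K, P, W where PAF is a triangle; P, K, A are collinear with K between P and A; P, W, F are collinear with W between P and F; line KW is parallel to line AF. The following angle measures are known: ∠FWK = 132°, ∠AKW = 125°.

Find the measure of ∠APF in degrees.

1. ∠KWP = 48°  [linear pair at W on PF]
2. ∠PKW = 55°  [linear pair at K on PA]
3. ∠KPW = 77°  [△PKW]
4. ∠APF = 77°  [K on PA, W on PF]

∠APF = 77°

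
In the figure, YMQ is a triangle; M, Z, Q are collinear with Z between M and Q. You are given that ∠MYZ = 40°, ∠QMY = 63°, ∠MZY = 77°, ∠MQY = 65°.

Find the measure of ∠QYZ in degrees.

∠QYZ = 12°

1. ∠QZY = 103°  [linear pair at Z on MQ]
2. ∠YQZ = 65°  [Z on ray QM]
3. ∠QYZ = 12°  [△YZQ]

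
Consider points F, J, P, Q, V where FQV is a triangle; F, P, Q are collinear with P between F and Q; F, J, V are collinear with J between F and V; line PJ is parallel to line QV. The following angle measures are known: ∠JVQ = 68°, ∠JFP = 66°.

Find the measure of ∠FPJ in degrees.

1. ∠FVQ = 68°  [J on ray VF]
2. ∠QFV = 66°  [P on FQ, J on FV]
3. ∠FQV = 46°  [△FQV]
4. ∠FPJ = 46°  [PJ∥QV, corresponding at P]

∠FPJ = 46°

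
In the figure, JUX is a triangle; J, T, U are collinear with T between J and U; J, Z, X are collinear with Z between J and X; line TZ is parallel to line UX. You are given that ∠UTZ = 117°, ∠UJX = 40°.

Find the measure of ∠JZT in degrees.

∠JZT = 77°

1. ∠JTZ = 63°  [linear pair at T on JU]
2. ∠TJZ = 40°  [T on JU, Z on JX]
3. ∠JZT = 77°  [△JTZ]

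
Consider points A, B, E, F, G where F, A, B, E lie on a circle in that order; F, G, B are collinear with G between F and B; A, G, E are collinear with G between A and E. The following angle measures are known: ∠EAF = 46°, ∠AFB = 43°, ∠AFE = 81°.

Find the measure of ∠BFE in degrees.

1. ∠AEB = 43°  [same arc AB]
2. ∠ABE = 99°  [cyclic FABE, opposite ∠F+∠B]
3. ∠BAE = 38°  [△ABE]
4. ∠BFE = 38°  [same arc BE]

∠BFE = 38°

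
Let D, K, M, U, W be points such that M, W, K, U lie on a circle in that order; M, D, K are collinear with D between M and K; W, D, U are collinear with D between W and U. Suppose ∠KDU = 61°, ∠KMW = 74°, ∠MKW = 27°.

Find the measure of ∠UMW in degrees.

1. ∠MDW = 61°  [vertical angles at D]
2. ∠MWU = 45°  [△MDW]
3. ∠MUW = 27°  [same arc MW]
4. ∠UMW = 108°  [△MWU]

∠UMW = 108°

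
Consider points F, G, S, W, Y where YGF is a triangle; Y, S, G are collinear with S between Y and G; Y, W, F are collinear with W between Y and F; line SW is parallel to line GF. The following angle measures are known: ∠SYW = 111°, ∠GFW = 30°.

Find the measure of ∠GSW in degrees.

∠GSW = 141°

1. ∠FYG = 111°  [S on YG, W on YF]
2. ∠GFY = 30°  [W on ray FY]
3. ∠FGY = 39°  [△YGF]
4. ∠WSY = 39°  [SW∥GF, corresponding at S]
5. ∠GSW = 141°  [linear pair at S on YG]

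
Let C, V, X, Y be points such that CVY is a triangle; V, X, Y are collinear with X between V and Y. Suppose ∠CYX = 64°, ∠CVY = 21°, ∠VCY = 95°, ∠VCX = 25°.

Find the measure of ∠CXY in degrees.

∠CXY = 46°

1. ∠CVX = 21°  [X on ray VY]
2. ∠CXV = 134°  [△CVX]
3. ∠CXY = 46°  [linear pair at X on VY]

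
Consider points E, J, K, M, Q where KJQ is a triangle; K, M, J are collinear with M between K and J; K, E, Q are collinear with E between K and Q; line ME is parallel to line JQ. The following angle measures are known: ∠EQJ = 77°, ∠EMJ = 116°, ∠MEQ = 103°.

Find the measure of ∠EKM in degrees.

∠EKM = 39°

1. ∠EMK = 64°  [linear pair at M on KJ]
2. ∠KEM = 77°  [linear pair at E on KQ]
3. ∠EKM = 39°  [△KME]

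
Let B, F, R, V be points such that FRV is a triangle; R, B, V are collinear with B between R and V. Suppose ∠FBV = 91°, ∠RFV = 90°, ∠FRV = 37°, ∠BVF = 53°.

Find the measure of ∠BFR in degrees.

∠BFR = 54°

1. ∠FBR = 89°  [linear pair at B on RV]
2. ∠BRF = 37°  [B on ray RV]
3. ∠BFR = 54°  [△FRB]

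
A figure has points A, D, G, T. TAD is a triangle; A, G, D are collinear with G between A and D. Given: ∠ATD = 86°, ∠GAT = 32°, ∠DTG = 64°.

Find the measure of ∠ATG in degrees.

∠ATG = 22°

1. ∠DAT = 32°  [G on ray AD]
2. ∠ADT = 62°  [△TAD]
3. ∠GDT = 62°  [G on ray DA]
4. ∠DGT = 54°  [△TGD]
5. ∠AGT = 126°  [linear pair at G on AD]
6. ∠ATG = 22°  [△TAG]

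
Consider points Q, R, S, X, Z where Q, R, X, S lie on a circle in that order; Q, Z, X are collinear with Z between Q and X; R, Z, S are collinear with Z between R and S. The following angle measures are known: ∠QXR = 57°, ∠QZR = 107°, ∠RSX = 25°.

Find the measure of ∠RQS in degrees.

1. ∠QSR = 57°  [same arc QR]
2. ∠RQX = 25°  [same arc RX]
3. ∠QRS = 48°  [△QZR]
4. ∠RQS = 75°  [△QRS]

∠RQS = 75°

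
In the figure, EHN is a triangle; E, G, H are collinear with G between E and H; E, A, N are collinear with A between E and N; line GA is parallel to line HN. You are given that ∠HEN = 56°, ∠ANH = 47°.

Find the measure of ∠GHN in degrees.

∠GHN = 77°

1. ∠ENH = 47°  [A on ray NE]
2. ∠EHN = 77°  [△EHN]
3. ∠GHN = 77°  [G on ray HE]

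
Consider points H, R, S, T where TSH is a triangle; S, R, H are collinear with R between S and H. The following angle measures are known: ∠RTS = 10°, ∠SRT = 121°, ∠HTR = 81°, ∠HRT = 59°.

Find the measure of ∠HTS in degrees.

1. ∠RST = 49°  [△TSR]
2. ∠RHT = 40°  [△TRH]
3. ∠HST = 49°  [R on ray SH]
4. ∠SHT = 40°  [R on ray HS]
5. ∠HTS = 91°  [△TSH]

∠HTS = 91°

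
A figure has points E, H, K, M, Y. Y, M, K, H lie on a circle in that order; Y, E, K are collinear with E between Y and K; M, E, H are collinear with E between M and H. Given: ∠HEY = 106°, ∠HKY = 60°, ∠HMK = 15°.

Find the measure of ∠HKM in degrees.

1. ∠HEK = 74°  [linear pair at E on YK]
2. ∠KHM = 46°  [△KEH]
3. ∠HKM = 119°  [△MKH]

∠HKM = 119°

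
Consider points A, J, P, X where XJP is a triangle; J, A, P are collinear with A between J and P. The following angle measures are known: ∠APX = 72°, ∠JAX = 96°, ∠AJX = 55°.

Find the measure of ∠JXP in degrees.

∠JXP = 53°

1. ∠JPX = 72°  [A on ray PJ]
2. ∠PJX = 55°  [A on ray JP]
3. ∠JXP = 53°  [△XJP]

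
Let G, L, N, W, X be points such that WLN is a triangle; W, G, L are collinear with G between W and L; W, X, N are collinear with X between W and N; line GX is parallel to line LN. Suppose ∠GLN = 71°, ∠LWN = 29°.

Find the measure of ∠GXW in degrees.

∠GXW = 80°

1. ∠NLW = 71°  [G on ray LW]
2. ∠LNW = 80°  [△WLN]
3. ∠GXW = 80°  [GX∥LN, corresponding at X]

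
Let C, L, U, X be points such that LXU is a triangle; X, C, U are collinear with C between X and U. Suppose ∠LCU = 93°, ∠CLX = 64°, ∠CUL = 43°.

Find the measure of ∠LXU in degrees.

1. ∠LCX = 87°  [linear pair at C on XU]
2. ∠CXL = 29°  [△LXC]
3. ∠LXU = 29°  [C on ray XU]

∠LXU = 29°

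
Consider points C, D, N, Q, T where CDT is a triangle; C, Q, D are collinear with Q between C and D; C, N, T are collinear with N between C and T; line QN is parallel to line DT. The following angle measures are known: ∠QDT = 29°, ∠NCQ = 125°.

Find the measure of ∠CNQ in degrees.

1. ∠CDT = 29°  [Q on ray DC]
2. ∠DCT = 125°  [Q on CD, N on CT]
3. ∠CTD = 26°  [△CDT]
4. ∠CNQ = 26°  [QN∥DT, corresponding at N]

∠CNQ = 26°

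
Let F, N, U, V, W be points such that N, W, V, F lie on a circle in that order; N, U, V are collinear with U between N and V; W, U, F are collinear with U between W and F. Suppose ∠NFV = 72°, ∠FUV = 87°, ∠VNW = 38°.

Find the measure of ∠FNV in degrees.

∠FNV = 53°

1. ∠VFW = 38°  [same arc WV]
2. ∠FVN = 55°  [△VUF]
3. ∠FNV = 53°  [△NVF]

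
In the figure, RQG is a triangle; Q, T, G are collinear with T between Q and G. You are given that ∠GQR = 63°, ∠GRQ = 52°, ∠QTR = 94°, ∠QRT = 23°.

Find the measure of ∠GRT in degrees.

1. ∠QGR = 65°  [△RQG]
2. ∠GTR = 86°  [linear pair at T on QG]
3. ∠RGT = 65°  [T on ray GQ]
4. ∠GRT = 29°  [△RTG]

∠GRT = 29°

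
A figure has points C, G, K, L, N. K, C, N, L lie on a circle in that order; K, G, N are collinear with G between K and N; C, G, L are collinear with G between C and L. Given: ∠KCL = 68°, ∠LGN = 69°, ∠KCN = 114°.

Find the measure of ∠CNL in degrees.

1. ∠KNL = 68°  [same arc KL]
2. ∠CLN = 43°  [△NGL]
3. ∠KLN = 66°  [cyclic KCNL, opposite ∠C+∠L]
4. ∠LKN = 46°  [△KNL]
5. ∠LCN = 46°  [same arc NL]
6. ∠CNL = 91°  [△CNL]

∠CNL = 91°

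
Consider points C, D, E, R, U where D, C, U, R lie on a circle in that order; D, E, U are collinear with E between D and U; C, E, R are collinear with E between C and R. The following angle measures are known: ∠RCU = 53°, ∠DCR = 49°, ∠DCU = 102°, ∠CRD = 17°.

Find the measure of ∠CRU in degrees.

∠CRU = 61°

1. ∠CDR = 114°  [△DCR]
2. ∠CUR = 66°  [cyclic DCUR, opposite ∠D+∠U]
3. ∠CRU = 61°  [△CUR]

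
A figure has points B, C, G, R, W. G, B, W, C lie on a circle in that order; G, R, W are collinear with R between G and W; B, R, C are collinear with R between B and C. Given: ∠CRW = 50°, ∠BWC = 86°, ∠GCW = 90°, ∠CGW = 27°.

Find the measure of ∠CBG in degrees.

1. ∠CRG = 130°  [linear pair at R on GW]
2. ∠BGC = 94°  [cyclic GBWC, opposite ∠G+∠W]
3. ∠BCG = 23°  [△GRC]
4. ∠CBG = 63°  [△GBC]

∠CBG = 63°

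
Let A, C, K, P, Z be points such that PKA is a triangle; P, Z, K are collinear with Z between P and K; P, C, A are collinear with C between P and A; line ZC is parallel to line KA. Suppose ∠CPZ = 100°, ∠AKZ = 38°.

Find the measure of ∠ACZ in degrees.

1. ∠APK = 100°  [Z on PK, C on PA]
2. ∠AKP = 38°  [Z on ray KP]
3. ∠KAP = 42°  [△PKA]
4. ∠PCZ = 42°  [ZC∥KA, corresponding at C]
5. ∠ACZ = 138°  [linear pair at C on PA]

∠ACZ = 138°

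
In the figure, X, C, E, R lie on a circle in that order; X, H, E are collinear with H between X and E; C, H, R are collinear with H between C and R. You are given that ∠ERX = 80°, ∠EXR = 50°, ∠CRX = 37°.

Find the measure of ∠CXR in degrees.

1. ∠REX = 50°  [△XER]
2. ∠RCX = 50°  [same arc XR]
3. ∠CXR = 93°  [△XCR]

∠CXR = 93°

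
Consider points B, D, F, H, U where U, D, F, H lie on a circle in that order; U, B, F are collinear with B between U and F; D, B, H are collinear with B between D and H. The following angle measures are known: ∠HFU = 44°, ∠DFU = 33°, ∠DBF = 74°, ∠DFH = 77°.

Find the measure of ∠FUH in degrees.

∠FUH = 73°

1. ∠DHU = 33°  [same arc UD]
2. ∠HBU = 74°  [vertical angles at B]
3. ∠FUH = 73°  [△UBH]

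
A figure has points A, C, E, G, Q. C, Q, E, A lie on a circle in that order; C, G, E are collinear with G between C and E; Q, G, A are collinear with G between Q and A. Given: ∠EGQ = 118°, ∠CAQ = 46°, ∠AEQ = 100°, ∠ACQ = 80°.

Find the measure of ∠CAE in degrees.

1. ∠AGC = 118°  [vertical angles at G]
2. ∠AQC = 54°  [△CQA]
3. ∠ACE = 16°  [△CGA]
4. ∠AEC = 54°  [same arc CA]
5. ∠CAE = 110°  [△CEA]

∠CAE = 110°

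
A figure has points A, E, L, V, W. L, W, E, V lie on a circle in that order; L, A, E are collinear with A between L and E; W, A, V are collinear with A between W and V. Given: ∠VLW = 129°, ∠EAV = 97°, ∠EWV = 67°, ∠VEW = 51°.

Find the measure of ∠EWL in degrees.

∠EWL = 88°

1. ∠LAW = 97°  [vertical angles at A]
2. ∠EVW = 62°  [△WEV]
3. ∠EAW = 83°  [linear pair at A on LE]
4. ∠ELW = 62°  [same arc WE]
5. ∠LEW = 30°  [△WAE]
6. ∠EWL = 88°  [△LWE]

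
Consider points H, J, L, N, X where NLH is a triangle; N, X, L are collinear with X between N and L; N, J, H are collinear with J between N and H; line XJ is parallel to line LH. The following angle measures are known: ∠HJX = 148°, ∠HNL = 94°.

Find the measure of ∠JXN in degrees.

∠JXN = 54°

1. ∠NJX = 32°  [linear pair at J on NH]
2. ∠JNX = 94°  [X on NL, J on NH]
3. ∠JXN = 54°  [△NXJ]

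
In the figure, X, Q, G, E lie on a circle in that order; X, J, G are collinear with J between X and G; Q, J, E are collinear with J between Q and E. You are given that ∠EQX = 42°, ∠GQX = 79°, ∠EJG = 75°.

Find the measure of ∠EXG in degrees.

∠EXG = 37°

1. ∠EGX = 42°  [same arc XE]
2. ∠GEX = 101°  [cyclic XQGE, opposite ∠Q+∠E]
3. ∠EXG = 37°  [△XGE]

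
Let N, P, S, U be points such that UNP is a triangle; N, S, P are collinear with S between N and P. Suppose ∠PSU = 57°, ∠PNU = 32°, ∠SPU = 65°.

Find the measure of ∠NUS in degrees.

1. ∠NSU = 123°  [linear pair at S on NP]
2. ∠SNU = 32°  [S on ray NP]
3. ∠NUS = 25°  [△UNS]

∠NUS = 25°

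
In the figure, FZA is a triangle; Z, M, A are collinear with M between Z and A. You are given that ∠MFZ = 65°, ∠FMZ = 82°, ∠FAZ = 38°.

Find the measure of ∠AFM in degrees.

1. ∠AMF = 98°  [linear pair at M on ZA]
2. ∠FAM = 38°  [M on ray AZ]
3. ∠AFM = 44°  [△FMA]

∠AFM = 44°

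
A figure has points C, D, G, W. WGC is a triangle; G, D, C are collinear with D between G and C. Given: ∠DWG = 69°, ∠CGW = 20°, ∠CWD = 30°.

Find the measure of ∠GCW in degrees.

∠GCW = 61°

1. ∠DGW = 20°  [D on ray GC]
2. ∠GDW = 91°  [△WGD]
3. ∠CDW = 89°  [linear pair at D on GC]
4. ∠DCW = 61°  [△WDC]
5. ∠GCW = 61°  [D on ray CG]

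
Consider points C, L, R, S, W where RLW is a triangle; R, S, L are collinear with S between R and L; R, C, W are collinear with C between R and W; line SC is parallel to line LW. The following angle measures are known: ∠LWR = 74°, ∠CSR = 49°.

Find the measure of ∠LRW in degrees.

∠LRW = 57°

1. ∠RCS = 74°  [SC∥LW, corresponding at C]
2. ∠CRS = 57°  [△RSC]
3. ∠LRW = 57°  [S on RL, C on RW]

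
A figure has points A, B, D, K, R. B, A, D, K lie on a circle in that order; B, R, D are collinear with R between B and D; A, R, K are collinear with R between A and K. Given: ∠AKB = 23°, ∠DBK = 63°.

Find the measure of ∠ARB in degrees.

1. ∠ADB = 23°  [same arc BA]
2. ∠DAK = 63°  [same arc DK]
3. ∠ARD = 94°  [△ARD]
4. ∠ARB = 86°  [linear pair at R on BD]

∠ARB = 86°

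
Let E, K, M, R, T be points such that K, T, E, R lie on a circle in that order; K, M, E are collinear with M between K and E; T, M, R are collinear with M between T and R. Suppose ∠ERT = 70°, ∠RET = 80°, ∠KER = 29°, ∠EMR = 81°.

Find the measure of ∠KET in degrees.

∠KET = 51°

1. ∠RKT = 100°  [cyclic KTER, opposite ∠K+∠E]
2. ∠KTR = 29°  [same arc KR]
3. ∠KRT = 51°  [△KTR]
4. ∠KET = 51°  [same arc KT]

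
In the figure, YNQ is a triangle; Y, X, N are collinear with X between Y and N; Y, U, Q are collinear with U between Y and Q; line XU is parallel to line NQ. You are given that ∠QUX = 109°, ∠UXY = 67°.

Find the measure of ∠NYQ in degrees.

∠NYQ = 42°

1. ∠XUY = 71°  [linear pair at U on YQ]
2. ∠UYX = 42°  [△YXU]
3. ∠NYQ = 42°  [X on YN, U on YQ]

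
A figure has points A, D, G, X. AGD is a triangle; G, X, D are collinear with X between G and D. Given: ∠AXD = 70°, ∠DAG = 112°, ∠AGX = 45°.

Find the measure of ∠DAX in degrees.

1. ∠AGD = 45°  [X on ray GD]
2. ∠ADG = 23°  [△AGD]
3. ∠ADX = 23°  [X on ray DG]
4. ∠DAX = 87°  [△AXD]

∠DAX = 87°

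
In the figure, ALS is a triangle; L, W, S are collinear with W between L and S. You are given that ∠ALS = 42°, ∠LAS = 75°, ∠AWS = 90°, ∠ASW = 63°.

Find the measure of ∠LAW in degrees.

∠LAW = 48°

1. ∠ALW = 42°  [W on ray LS]
2. ∠AWL = 90°  [linear pair at W on LS]
3. ∠LAW = 48°  [△ALW]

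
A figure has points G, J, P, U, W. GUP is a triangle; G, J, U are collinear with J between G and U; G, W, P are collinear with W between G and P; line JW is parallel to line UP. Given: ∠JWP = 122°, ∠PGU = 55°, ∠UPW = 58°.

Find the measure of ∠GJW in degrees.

1. ∠GWJ = 58°  [linear pair at W on GP]
2. ∠JGW = 55°  [J on GU, W on GP]
3. ∠GJW = 67°  [△GJW]

∠GJW = 67°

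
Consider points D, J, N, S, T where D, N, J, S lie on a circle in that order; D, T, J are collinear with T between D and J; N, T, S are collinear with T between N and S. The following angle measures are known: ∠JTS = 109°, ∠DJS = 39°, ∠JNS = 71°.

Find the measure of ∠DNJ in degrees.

∠DNJ = 110°

1. ∠DTN = 109°  [vertical angles at T]
2. ∠DNS = 39°  [same arc DS]
3. ∠JTN = 71°  [linear pair at T on DJ]
4. ∠JDN = 32°  [△DTN]
5. ∠DJN = 38°  [△NTJ]
6. ∠DNJ = 110°  [△DNJ]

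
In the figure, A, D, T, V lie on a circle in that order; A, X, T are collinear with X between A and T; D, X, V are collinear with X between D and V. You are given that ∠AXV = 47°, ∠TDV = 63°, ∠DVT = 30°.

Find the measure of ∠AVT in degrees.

∠AVT = 100°

1. ∠TXV = 133°  [linear pair at X on AT]
2. ∠TAV = 63°  [same arc TV]
3. ∠ATV = 17°  [△TXV]
4. ∠AVT = 100°  [△ATV]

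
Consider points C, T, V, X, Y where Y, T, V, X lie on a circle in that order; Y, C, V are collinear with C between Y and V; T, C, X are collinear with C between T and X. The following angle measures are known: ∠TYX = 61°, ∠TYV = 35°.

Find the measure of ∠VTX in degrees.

1. ∠TVX = 119°  [cyclic YTVX, opposite ∠Y+∠V]
2. ∠TXV = 35°  [same arc TV]
3. ∠VTX = 26°  [△TVX]

∠VTX = 26°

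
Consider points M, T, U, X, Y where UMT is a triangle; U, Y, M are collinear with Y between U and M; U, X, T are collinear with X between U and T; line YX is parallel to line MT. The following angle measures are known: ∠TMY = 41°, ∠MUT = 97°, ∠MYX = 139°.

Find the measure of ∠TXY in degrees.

1. ∠TMU = 41°  [Y on ray MU]
2. ∠MTU = 42°  [△UMT]
3. ∠UXY = 42°  [YX∥MT, corresponding at X]
4. ∠TXY = 138°  [linear pair at X on UT]

∠TXY = 138°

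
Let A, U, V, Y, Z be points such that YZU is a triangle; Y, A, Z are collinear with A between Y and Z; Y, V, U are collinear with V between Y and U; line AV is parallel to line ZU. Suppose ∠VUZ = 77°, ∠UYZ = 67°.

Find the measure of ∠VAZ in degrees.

1. ∠YUZ = 77°  [V on ray UY]
2. ∠UZY = 36°  [△YZU]
3. ∠VAY = 36°  [AV∥ZU, corresponding at A]
4. ∠VAZ = 144°  [linear pair at A on YZ]

∠VAZ = 144°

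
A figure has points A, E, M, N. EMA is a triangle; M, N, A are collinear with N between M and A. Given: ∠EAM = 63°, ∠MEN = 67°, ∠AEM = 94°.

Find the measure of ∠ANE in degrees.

1. ∠AME = 23°  [△EMA]
2. ∠EMN = 23°  [N on ray MA]
3. ∠ENM = 90°  [△EMN]
4. ∠ANE = 90°  [linear pair at N on MA]

∠ANE = 90°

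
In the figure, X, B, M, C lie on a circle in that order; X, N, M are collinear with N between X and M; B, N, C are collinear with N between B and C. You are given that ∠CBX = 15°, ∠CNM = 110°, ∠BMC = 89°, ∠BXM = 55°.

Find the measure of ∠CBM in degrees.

∠CBM = 36°

1. ∠CMX = 15°  [same arc XC]
2. ∠BCM = 55°  [△MNC]
3. ∠CBM = 36°  [△BMC]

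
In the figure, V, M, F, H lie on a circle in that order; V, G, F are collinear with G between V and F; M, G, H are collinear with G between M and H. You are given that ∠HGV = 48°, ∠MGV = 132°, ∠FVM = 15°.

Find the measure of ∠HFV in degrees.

1. ∠FGH = 132°  [linear pair at G on VF]
2. ∠FHM = 15°  [same arc MF]
3. ∠HFV = 33°  [△FGH]

∠HFV = 33°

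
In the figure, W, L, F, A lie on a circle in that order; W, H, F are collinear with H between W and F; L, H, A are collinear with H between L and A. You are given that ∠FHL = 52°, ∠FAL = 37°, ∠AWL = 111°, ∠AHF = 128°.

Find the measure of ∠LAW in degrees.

1. ∠LHW = 128°  [linear pair at H on WF]
2. ∠FWL = 37°  [same arc LF]
3. ∠ALW = 15°  [△WHL]
4. ∠LAW = 54°  [△WLA]

∠LAW = 54°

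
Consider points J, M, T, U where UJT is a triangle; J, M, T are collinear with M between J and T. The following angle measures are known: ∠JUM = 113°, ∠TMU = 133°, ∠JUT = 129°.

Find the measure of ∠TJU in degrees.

∠TJU = 20°

1. ∠JMU = 47°  [linear pair at M on JT]
2. ∠MJU = 20°  [△UJM]
3. ∠TJU = 20°  [M on ray JT]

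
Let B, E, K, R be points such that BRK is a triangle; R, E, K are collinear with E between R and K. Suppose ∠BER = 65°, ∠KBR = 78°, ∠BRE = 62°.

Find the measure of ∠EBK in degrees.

1. ∠BEK = 115°  [linear pair at E on RK]
2. ∠BRK = 62°  [E on ray RK]
3. ∠BKR = 40°  [△BRK]
4. ∠BKE = 40°  [E on ray KR]
5. ∠EBK = 25°  [△BEK]

∠EBK = 25°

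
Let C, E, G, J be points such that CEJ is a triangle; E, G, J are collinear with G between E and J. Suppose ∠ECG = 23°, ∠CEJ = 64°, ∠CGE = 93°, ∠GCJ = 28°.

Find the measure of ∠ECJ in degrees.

∠ECJ = 51°

1. ∠CGJ = 87°  [linear pair at G on EJ]
2. ∠CJG = 65°  [△CGJ]
3. ∠CJE = 65°  [G on ray JE]
4. ∠ECJ = 51°  [△CEJ]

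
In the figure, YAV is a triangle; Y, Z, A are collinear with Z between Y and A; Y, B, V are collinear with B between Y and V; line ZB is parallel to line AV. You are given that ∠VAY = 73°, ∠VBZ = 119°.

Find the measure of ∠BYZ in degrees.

∠BYZ = 46°

1. ∠BZY = 73°  [ZB∥AV, corresponding at Z]
2. ∠YBZ = 61°  [linear pair at B on YV]
3. ∠BYZ = 46°  [△YZB]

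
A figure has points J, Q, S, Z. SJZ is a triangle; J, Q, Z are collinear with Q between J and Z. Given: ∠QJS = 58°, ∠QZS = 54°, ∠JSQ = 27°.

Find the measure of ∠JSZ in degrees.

1. ∠SJZ = 58°  [Q on ray JZ]
2. ∠JZS = 54°  [Q on ray ZJ]
3. ∠JSZ = 68°  [△SJZ]

∠JSZ = 68°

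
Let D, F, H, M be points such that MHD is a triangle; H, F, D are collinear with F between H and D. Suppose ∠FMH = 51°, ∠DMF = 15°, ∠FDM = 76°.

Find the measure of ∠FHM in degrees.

1. ∠DFM = 89°  [△MFD]
2. ∠HFM = 91°  [linear pair at F on HD]
3. ∠FHM = 38°  [△MHF]

∠FHM = 38°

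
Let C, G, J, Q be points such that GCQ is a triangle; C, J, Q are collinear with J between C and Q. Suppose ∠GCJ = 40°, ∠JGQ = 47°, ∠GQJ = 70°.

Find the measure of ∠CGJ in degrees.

∠CGJ = 23°

1. ∠GJQ = 63°  [△GJQ]
2. ∠CJG = 117°  [linear pair at J on CQ]
3. ∠CGJ = 23°  [△GCJ]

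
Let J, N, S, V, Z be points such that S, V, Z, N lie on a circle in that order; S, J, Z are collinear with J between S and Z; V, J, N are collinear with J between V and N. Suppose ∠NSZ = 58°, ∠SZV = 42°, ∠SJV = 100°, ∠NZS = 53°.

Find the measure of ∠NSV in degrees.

1. ∠SNV = 42°  [same arc SV]
2. ∠NVS = 53°  [same arc SN]
3. ∠NSV = 85°  [△SVN]

∠NSV = 85°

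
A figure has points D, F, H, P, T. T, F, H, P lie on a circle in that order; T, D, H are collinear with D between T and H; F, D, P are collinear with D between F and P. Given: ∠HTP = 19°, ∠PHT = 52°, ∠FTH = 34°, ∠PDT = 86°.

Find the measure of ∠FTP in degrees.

∠FTP = 53°

1. ∠FPT = 75°  [△TDP]
2. ∠PFT = 52°  [same arc TP]
3. ∠FTP = 53°  [△TFP]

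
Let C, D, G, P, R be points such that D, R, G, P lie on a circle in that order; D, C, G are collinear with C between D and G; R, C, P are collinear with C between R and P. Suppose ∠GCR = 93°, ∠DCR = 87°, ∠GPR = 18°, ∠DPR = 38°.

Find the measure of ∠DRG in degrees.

∠DRG = 124°

1. ∠GDR = 18°  [same arc RG]
2. ∠DGR = 38°  [same arc DR]
3. ∠DRG = 124°  [△DRG]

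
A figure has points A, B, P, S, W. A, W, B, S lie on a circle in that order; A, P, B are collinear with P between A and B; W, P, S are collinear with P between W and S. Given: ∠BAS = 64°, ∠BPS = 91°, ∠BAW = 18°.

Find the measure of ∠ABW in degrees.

1. ∠BWS = 64°  [same arc BS]
2. ∠APW = 91°  [vertical angles at P]
3. ∠BPW = 89°  [linear pair at P on AB]
4. ∠ABW = 27°  [△WPB]

∠ABW = 27°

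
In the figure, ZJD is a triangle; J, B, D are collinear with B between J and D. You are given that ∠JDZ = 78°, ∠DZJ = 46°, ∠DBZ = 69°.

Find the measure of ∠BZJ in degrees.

∠BZJ = 13°

1. ∠DJZ = 56°  [△ZJD]
2. ∠JBZ = 111°  [linear pair at B on JD]
3. ∠BJZ = 56°  [B on ray JD]
4. ∠BZJ = 13°  [△ZJB]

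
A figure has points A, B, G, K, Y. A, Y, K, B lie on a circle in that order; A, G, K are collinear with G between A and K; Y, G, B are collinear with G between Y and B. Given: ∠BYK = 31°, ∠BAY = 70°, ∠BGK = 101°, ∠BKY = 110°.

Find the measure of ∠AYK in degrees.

∠AYK = 71°

1. ∠BAK = 31°  [same arc KB]
2. ∠KBY = 39°  [△YKB]
3. ∠AKB = 40°  [△KGB]
4. ∠ABK = 109°  [△AKB]
5. ∠AYK = 71°  [cyclic AYKB, opposite ∠Y+∠B]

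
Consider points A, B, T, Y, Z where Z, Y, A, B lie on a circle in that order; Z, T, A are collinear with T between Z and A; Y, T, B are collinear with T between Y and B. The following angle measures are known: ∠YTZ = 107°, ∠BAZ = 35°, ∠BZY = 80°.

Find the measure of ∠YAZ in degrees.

∠YAZ = 65°

1. ∠BYZ = 35°  [same arc ZB]
2. ∠YBZ = 65°  [△ZYB]
3. ∠YAZ = 65°  [same arc ZY]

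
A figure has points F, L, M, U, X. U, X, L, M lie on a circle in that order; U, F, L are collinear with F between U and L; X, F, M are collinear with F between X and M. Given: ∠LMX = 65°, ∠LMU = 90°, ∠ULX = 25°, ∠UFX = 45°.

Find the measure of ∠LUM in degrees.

∠LUM = 20°

1. ∠UMX = 25°  [same arc UX]
2. ∠LFM = 45°  [vertical angles at F]
3. ∠MFU = 135°  [linear pair at F on UL]
4. ∠LUM = 20°  [△UFM]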